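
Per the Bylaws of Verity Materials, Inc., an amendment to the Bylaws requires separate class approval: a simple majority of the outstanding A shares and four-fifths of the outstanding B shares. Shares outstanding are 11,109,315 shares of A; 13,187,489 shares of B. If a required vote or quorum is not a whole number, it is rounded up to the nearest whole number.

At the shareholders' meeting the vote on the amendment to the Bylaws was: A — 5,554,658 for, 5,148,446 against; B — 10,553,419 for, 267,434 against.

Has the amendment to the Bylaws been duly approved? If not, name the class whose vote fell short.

Approved — every class gave the required vote.

A: a majority of 11109315 is 5554658; 5,554,658 required, 5,554,658 in favor — approved.
B: 4/5 of 13187489 = 10549991.20, rounded up to 10549992; 10,549,992 required, 10,553,419 in favor — approved.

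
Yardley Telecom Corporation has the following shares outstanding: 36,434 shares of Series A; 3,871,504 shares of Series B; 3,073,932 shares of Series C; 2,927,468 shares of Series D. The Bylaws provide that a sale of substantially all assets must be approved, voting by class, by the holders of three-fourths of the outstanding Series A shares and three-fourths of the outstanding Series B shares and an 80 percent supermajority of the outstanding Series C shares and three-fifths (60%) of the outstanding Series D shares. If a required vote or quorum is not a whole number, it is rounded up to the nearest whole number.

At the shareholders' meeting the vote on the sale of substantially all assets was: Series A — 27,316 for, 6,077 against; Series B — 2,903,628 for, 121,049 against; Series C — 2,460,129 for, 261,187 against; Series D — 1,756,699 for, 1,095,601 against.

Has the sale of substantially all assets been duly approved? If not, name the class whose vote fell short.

Not approved — the Series A shares did not give the required vote.

Series A: 3/4 of 36434 = 27325.50, rounded up to 27326; 27,326 required, 27,316 in favor — not approved.
Series B: 3/4 of 3871504 = 2903628; 2,903,628 required, 2,903,628 in favor — approved.
Series C: 4/5 of 3073932 = 2459145.60, rounded up to 2459146; 2,459,146 required, 2,460,129 in favor — approved.
Series D: 3/5 of 2927468 = 1756480.80, rounded up to 1756481; 1,756,481 required, 1,756,699 in favor — approved.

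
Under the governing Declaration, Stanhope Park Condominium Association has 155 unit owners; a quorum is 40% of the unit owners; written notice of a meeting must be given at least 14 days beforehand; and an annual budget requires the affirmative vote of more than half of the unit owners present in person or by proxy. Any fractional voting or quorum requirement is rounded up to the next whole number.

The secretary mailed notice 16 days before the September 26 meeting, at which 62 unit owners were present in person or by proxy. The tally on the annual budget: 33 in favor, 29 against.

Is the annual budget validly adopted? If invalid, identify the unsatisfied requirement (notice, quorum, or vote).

Valid — all requirements satisfied.

Notice: 16 days given; 14 required. Satisfied.
Quorum: 40% of 155 = 62; 62 present. Satisfied.
Vote: requires a majority of those present (62); a majority of 62 is 32, so 32 needed; 33 in favor. Satisfied.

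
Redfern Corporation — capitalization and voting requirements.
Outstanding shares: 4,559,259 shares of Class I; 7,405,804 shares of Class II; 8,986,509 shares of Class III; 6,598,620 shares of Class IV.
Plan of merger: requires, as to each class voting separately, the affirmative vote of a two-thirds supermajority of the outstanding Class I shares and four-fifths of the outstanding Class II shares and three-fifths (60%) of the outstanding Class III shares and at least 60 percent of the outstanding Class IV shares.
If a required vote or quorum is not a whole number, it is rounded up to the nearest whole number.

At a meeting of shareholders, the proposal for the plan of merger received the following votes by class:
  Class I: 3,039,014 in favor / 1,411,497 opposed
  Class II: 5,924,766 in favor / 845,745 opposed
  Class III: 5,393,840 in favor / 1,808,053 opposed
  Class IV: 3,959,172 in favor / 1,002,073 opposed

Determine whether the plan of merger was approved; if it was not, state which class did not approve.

Not approved — the Class I shares did not give the required vote.

Class I: 2/3 of 4559259 = 3039506; 3,039,506 required, 3,039,014 in favor — not approved.
Class II: 4/5 of 7405804 = 5924643.20, rounded up to 5924644; 5,924,644 required, 5,924,766 in favor — approved.
Class III: 3/5 of 8986509 = 5391905.40, rounded up to 5391906; 5,391,906 required, 5,393,840 in favor — approved.
Class IV: 3/5 of 6598620 = 3959172; 3,959,172 required, 3,959,172 in favor — approved.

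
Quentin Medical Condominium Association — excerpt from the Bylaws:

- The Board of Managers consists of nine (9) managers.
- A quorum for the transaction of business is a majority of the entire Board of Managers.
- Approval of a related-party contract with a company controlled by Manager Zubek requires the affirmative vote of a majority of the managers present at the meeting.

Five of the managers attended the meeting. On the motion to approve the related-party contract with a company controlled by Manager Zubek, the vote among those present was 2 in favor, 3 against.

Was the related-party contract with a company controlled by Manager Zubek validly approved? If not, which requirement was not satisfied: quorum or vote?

Quorum: 5 present; quorum is 5. Satisfied.
Vote: the related-party contract with a company controlled by Manager Zubek requires a majority of the managers present (5). A majority of 5 is 3, so 3 affirmative votes are needed; 2 voted in favor. Not satisfied.

Invalid — vote requirement not satisfied.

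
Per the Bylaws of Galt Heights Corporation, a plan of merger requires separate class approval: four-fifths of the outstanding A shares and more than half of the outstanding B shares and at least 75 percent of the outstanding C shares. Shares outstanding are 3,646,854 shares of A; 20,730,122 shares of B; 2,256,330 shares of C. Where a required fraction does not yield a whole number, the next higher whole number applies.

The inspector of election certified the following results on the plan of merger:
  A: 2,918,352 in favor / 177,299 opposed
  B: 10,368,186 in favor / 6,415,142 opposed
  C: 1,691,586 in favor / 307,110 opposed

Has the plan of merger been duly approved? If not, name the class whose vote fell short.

Not approved — the C shares did not give the required vote.

A: 4/5 of 3646854 = 2917483.20, rounded up to 2917484; 2,917,484 required, 2,918,352 in favor — approved.
B: a majority of 20730122 is 10365062; 10,365,062 required, 10,368,186 in favor — approved.
C: 3/4 of 2256330 = 1692247.50, rounded up to 1692248; 1,692,248 required, 1,691,586 in favor — not approved.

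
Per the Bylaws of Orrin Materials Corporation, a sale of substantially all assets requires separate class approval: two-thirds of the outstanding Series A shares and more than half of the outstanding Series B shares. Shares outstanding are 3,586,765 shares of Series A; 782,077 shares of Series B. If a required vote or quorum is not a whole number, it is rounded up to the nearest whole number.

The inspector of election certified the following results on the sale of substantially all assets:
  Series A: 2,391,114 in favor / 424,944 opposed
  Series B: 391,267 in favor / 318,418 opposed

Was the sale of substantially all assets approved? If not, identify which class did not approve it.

Not approved — the Series A shares did not give the required vote.

Series A: 2/3 of 3586765 = 2391176.67, rounded up to 2391177; 2,391,177 required, 2,391,114 in favor — not approved.
Series B: a majority of 782077 is 391039; 391,039 required, 391,267 in favor — approved.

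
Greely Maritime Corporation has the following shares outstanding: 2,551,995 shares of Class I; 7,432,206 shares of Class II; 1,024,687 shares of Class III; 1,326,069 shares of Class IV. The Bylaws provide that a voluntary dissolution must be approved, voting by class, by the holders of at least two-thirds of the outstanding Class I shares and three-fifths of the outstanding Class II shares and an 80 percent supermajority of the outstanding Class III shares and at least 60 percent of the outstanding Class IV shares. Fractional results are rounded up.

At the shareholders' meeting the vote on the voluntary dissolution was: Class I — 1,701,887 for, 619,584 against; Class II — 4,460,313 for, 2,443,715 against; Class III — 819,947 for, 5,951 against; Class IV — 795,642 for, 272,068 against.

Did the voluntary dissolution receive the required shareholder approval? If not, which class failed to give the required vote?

Approved — every class gave the required vote.

Class I: 2/3 of 2551995 = 1701330; 1,701,330 required, 1,701,887 in favor — approved.
Class II: 3/5 of 7432206 = 4459323.60, rounded up to 4459324; 4,459,324 required, 4,460,313 in favor — approved.
Class III: 4/5 of 1024687 = 819749.60, rounded up to 819750; 819,750 required, 819,947 in favor — approved.
Class IV: 3/5 of 1326069 = 795641.40, rounded up to 795642; 795,642 required, 795,642 in favor — approved.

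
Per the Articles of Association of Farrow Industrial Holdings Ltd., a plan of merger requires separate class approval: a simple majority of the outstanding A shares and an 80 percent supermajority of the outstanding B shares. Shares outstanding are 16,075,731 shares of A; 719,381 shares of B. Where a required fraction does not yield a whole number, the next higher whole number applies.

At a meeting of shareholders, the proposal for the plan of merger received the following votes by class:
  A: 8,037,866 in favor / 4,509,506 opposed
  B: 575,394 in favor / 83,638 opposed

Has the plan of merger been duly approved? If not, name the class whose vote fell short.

A: a majority of 16075731 is 8037866; 8,037,866 required, 8,037,866 in favor — approved.
B: 4/5 of 719381 = 575504.80, rounded up to 575505; 575,505 required, 575,394 in favor — not approved.

Not approved — the B shares did not give the required vote.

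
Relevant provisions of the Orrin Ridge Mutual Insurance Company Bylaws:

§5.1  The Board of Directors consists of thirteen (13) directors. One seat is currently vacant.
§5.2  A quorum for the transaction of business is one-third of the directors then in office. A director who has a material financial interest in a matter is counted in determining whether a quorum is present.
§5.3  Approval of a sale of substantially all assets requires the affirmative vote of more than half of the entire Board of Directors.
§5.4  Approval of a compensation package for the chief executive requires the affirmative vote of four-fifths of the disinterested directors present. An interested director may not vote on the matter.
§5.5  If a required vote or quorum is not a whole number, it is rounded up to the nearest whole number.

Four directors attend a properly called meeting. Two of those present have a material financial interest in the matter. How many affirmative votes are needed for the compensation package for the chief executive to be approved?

2

The compensation package for the chief executive requires four-fifths of the disinterested directors present (4 − 2 = 2).
4/5 of 2 = 1.60, rounded up to 2.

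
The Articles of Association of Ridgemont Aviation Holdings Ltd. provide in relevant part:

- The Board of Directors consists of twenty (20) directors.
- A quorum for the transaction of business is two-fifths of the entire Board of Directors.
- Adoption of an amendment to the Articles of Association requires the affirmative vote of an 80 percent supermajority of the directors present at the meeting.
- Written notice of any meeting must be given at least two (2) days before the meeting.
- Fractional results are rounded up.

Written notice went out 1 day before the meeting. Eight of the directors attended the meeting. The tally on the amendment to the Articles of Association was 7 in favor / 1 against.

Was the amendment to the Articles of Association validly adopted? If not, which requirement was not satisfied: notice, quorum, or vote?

Invalid — notice requirement not satisfied.

Notice: 1 day given; 2 required (1 < 2). Not satisfied.
Quorum: 8 present; quorum is 8. Satisfied.
Vote: the amendment to the Articles of Association requires four-fifths of the directors present (8). 4/5 of 8 = 6.40, rounded up to 7, so 7 affirmative votes are needed; 7 voted in favor. Satisfied.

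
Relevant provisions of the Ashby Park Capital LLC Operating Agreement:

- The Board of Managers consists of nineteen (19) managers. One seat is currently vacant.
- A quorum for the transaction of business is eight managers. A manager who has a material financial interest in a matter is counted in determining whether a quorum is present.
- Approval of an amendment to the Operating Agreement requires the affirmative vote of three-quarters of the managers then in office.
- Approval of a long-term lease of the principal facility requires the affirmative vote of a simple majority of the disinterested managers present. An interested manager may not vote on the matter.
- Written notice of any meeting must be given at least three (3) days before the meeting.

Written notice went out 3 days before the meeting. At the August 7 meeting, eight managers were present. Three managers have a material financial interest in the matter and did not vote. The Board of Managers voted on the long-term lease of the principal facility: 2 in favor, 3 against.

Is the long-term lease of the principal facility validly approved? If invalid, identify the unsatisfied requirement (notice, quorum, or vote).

Invalid — vote requirement not satisfied.

Notice: 3 days given; 3 required (3 ≥ 3). Satisfied.
Quorum: 8 present (interested managers count toward quorum); quorum is 8. Satisfied.
Vote: the long-term lease of the principal facility requires a majority of the disinterested managers present (8 − 3 = 5). A majority of 5 is 3, so 3 affirmative votes are needed; 2 voted in favor. Not satisfied.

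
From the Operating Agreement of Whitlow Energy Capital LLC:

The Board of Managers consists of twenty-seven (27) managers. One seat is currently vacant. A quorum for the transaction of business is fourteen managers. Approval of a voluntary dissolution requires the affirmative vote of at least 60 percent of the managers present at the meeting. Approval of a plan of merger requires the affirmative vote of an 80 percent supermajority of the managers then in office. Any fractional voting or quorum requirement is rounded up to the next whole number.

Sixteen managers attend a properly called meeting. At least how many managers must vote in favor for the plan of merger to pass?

21

The plan of merger requires four-fifths of the managers then in office (26).
4/5 of 26 = 20.80, rounded up to 21.
(Only 16 can vote, so the plan of merger cannot pass at this meeting, but the required vote is still 21.)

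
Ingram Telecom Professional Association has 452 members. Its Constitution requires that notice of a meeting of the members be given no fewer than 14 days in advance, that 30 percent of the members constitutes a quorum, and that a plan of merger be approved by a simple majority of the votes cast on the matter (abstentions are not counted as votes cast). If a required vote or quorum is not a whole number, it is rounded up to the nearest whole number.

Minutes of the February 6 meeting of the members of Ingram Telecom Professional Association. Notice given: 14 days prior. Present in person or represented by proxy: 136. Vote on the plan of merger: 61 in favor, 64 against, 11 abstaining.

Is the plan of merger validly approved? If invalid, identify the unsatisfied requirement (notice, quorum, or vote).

Notice: 14 days given; 14 required. Satisfied.
Quorum: 30% of 452 = 135.60, rounded up to 136; 136 present. Satisfied.
Vote: requires a majority of the votes cast (136 − 11 abstaining = 125); a majority of 125 is 63, so 63 needed; 61 in favor. Not satisfied.

Invalid — vote requirement not satisfied.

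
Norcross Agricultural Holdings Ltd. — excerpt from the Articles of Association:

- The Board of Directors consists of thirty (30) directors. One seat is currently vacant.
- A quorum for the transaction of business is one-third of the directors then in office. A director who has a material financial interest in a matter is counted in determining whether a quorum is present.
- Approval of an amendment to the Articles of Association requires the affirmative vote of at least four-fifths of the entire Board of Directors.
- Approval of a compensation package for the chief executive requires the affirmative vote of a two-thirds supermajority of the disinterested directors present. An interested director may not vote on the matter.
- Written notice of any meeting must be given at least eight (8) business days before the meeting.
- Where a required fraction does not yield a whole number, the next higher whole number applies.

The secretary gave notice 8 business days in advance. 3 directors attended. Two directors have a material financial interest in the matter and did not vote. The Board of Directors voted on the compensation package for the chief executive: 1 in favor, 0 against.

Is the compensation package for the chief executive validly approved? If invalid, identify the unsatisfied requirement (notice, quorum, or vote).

Invalid — quorum requirement not satisfied.

Notice: 8 business days given; 8 required (8 ≥ 8). Satisfied.
Quorum: 3 present (interested directors count toward quorum); quorum is 10. Not satisfied.
Vote: the compensation package for the chief executive requires two-thirds of the disinterested directors present (3 − 2 = 1). 2/3 of 1 = 0.67, rounded up to 1, so 1 affirmative vote is needed; 1 voted in favor. Satisfied. (Moot — without a quorum no business can be validly transacted.)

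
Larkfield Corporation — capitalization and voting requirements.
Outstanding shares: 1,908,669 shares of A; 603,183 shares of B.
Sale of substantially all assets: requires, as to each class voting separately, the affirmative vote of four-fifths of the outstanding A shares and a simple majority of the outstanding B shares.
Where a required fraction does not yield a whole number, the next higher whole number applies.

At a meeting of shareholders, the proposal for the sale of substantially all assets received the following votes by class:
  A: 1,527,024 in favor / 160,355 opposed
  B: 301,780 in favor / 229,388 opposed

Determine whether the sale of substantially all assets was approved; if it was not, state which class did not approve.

Approved — every class gave the required vote.

A: 4/5 of 1908669 = 1526935.20, rounded up to 1526936; 1,526,936 required, 1,527,024 in favor — approved.
B: a majority of 603183 is 301592; 301,592 required, 301,780 in favor — approved.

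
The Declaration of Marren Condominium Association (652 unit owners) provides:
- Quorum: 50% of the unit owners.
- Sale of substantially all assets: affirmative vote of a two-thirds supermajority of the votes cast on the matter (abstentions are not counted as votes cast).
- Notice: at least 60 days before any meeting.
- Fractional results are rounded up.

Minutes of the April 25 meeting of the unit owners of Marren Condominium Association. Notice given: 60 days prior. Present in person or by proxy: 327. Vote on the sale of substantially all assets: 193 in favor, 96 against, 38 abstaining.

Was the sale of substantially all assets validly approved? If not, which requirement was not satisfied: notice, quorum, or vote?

Valid — all requirements satisfied.

Notice: 60 days given; 60 required. Satisfied.
Quorum: 50% of 652 = 326; 327 present. Satisfied.
Vote: requires two-thirds of the votes cast (327 − 38 abstaining = 289); 2/3 of 289 = 192.67, rounded up to 193, so 193 needed; 193 in favor. Satisfied.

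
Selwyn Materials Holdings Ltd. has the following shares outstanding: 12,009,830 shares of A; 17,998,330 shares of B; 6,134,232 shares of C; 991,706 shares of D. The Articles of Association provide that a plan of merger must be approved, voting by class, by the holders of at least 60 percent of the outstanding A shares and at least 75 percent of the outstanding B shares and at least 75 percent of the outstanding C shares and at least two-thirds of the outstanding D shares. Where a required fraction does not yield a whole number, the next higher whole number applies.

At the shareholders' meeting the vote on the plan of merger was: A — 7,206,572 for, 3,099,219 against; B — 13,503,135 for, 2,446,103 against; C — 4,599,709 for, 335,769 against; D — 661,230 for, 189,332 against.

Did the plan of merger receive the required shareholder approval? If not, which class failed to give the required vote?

A: 3/5 of 12009830 = 7205898; 7,205,898 required, 7,206,572 in favor — approved.
B: 3/4 of 17998330 = 13498747.50, rounded up to 13498748; 13,498,748 required, 13,503,135 in favor — approved.
C: 3/4 of 6134232 = 4600674; 4,600,674 required, 4,599,709 in favor — not approved.
D: 2/3 of 991706 = 661137.33, rounded up to 661138; 661,138 required, 661,230 in favor — approved.

Not approved — the C shares did not give the required vote.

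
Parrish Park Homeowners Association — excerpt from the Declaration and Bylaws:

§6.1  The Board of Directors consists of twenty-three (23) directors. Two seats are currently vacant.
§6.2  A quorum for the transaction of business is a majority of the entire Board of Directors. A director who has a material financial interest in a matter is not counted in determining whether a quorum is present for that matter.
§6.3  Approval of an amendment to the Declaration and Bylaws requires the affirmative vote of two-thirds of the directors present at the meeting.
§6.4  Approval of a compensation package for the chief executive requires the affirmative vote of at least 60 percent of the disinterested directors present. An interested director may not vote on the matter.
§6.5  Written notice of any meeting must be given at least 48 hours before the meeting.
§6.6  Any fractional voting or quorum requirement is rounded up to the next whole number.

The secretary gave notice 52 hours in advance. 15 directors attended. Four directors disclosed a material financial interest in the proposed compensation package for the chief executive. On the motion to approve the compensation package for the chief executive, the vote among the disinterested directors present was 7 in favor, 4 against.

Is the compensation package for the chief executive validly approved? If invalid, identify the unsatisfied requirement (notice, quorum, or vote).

Invalid — quorum requirement not satisfied.

Notice: 52 hours given; 48 required (52 ≥ 48). Satisfied.
Quorum: 15 present, but the 4 interested directors do not count, leaving 11. Quorum is 12. Not satisfied.
Vote: the compensation package for the chief executive requires three-fifths of the disinterested directors present (15 − 4 = 11). 3/5 of 11 = 6.60, rounded up to 7, so 7 affirmative votes are needed; 7 voted in favor. Satisfied. (Moot — without a quorum no business can be validly transacted.)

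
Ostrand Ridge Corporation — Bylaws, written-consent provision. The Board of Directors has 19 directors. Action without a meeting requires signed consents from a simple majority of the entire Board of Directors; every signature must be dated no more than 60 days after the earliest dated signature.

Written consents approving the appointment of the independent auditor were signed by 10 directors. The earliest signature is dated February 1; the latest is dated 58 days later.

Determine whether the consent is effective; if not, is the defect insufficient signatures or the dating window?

Effective — both the signature and dating-window requirements are satisfied.

Signatures required: a simple majority of 19 — a majority of 19 is 10, so 10 needed; 10 signed. Sufficient.
Dating window: the latest signature is 58 days after the earliest; the limit is 60 days. Within the window.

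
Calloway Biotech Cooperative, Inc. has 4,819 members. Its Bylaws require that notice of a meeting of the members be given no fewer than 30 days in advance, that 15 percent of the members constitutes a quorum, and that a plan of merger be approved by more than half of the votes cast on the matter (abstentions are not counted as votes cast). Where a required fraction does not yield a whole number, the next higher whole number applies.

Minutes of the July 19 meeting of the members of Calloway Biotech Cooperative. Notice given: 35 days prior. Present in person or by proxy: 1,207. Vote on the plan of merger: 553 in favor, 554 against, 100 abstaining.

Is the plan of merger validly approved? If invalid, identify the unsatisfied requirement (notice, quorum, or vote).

Notice: 35 days given; 30 required. Satisfied.
Quorum: 15% of 4,819 = 722.85, rounded up to 723; 1,207 present. Satisfied.
Vote: requires a majority of the votes cast (1,207 − 100 abstaining = 1,107); a majority of 1107 is 554, so 554 needed; 553 in favor. Not satisfied.

Invalid — vote requirement not satisfied.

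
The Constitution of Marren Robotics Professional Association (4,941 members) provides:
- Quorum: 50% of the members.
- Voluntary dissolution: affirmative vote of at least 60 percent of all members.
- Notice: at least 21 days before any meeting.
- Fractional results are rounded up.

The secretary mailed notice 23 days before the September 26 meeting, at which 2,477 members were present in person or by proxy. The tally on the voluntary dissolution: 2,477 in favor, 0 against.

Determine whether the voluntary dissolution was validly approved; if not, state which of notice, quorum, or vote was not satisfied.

Notice: 23 days given; 21 required. Satisfied.
Quorum: 50% of 4,941 = 2,470.50, rounded up to 2,471; 2,477 present. Satisfied.
Vote: requires three-fifths of all members (4,941); 3/5 of 4941 = 2964.60, rounded up to 2965, so 2,965 needed; 2,477 in favor. Not satisfied.

Invalid — vote requirement not satisfied.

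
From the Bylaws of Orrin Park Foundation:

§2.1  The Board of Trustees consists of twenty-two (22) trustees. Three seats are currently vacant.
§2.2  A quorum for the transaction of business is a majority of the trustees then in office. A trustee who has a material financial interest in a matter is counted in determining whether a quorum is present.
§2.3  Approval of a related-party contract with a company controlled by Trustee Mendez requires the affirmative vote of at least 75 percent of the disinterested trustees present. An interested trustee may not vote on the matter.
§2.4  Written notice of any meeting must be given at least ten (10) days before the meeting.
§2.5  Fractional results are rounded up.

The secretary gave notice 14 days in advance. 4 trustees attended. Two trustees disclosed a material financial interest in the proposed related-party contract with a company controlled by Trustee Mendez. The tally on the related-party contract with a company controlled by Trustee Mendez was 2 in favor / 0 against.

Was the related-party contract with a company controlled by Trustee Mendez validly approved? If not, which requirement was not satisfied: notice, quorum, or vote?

Invalid — quorum requirement not satisfied.

Notice: 14 days given; 10 required (14 ≥ 10). Satisfied.
Quorum: 4 present (interested trustees count toward quorum); quorum is 10. Not satisfied.
Vote: the related-party contract with a company controlled by Trustee Mendez requires three-fourths of the disinterested trustees present (4 − 2 = 2). 3/4 of 2 = 1.50, rounded up to 2, so 2 affirmative votes are needed; 2 voted in favor. Satisfied. (Moot — without a quorum no business can be validly transacted.)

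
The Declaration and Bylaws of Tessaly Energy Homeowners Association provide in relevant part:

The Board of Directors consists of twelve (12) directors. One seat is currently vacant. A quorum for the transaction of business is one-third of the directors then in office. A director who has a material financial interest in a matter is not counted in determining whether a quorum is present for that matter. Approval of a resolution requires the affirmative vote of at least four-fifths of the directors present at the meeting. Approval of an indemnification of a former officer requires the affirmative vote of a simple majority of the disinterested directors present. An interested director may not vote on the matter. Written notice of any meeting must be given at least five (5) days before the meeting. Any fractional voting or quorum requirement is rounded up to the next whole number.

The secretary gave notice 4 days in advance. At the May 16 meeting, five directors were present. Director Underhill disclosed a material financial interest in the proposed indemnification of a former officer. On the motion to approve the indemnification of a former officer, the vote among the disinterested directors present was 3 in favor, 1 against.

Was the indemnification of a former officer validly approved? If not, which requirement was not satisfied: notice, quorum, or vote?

Notice: 4 days given; 5 required (4 < 5). Not satisfied.
Quorum: 5 present, but the 1 interested director does not count, leaving 4. Quorum is 4. Satisfied.
Vote: the indemnification of a former officer requires a majority of the disinterested directors present (5 − 1 = 4). A majority of 4 is 3, so 3 affirmative votes are needed; 3 voted in favor. Satisfied.

Invalid — notice requirement not satisfied.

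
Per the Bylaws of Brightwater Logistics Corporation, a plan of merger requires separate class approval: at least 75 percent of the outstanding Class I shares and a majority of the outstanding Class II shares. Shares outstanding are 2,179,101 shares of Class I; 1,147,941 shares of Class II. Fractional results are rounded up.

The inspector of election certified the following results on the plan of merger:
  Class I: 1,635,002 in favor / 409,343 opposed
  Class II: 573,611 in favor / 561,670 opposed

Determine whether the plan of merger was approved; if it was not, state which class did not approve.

Class I: 3/4 of 2179101 = 1634325.75, rounded up to 1634326; 1,634,326 required, 1,635,002 in favor — approved.
Class II: a majority of 1147941 is 573971; 573,971 required, 573,611 in favor — not approved.

Not approved — the Class II shares did not give the required vote.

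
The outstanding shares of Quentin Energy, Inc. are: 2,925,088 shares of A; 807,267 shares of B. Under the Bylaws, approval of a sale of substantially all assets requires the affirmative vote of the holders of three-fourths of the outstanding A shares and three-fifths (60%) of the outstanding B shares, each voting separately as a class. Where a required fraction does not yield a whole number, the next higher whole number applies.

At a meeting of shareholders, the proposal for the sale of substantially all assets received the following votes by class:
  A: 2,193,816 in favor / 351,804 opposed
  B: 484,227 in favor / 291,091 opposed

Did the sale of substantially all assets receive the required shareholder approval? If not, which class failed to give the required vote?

Not approved — the B shares did not give the required vote.

A: 3/4 of 2925088 = 2193816; 2,193,816 required, 2,193,816 in favor — approved.
B: 3/5 of 807267 = 484360.20, rounded up to 484361; 484,361 required, 484,227 in favor — not approved.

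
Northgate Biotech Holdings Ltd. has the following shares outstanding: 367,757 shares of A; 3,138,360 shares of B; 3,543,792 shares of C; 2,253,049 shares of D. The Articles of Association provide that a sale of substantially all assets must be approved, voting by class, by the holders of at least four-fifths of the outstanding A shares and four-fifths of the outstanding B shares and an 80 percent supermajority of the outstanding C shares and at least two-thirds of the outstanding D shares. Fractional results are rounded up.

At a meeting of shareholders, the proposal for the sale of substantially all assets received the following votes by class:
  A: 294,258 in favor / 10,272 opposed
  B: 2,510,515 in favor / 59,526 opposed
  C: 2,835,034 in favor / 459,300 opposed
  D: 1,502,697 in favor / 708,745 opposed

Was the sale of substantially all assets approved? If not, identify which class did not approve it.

A: 4/5 of 367757 = 294205.60, rounded up to 294206; 294,206 required, 294,258 in favor — approved.
B: 4/5 of 3138360 = 2510688; 2,510,688 required, 2,510,515 in favor — not approved.
C: 4/5 of 3543792 = 2835033.60, rounded up to 2835034; 2,835,034 required, 2,835,034 in favor — approved.
D: 2/3 of 2253049 = 1502032.67, rounded up to 1502033; 1,502,033 required, 1,502,697 in favor — approved.

Not approved — the B shares did not give the required vote.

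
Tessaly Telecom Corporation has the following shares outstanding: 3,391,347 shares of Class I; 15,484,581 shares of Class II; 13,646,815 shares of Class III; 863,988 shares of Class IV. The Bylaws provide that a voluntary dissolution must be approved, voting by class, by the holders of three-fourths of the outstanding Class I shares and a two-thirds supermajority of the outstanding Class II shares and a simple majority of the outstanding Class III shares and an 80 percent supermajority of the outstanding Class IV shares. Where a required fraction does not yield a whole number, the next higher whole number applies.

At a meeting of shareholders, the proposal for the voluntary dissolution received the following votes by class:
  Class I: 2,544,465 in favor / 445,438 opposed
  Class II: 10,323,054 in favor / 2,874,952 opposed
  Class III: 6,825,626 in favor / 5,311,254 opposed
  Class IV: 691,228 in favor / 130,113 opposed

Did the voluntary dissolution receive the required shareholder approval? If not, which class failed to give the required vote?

Approved — every class gave the required vote.

Class I: 3/4 of 3391347 = 2543510.25, rounded up to 2543511; 2,543,511 required, 2,544,465 in favor — approved.
Class II: 2/3 of 15484581 = 10323054; 10,323,054 required, 10,323,054 in favor — approved.
Class III: a majority of 13646815 is 6823408; 6,823,408 required, 6,825,626 in favor — approved.
Class IV: 4/5 of 863988 = 691190.40, rounded up to 691191; 691,191 required, 691,228 in favor — approved.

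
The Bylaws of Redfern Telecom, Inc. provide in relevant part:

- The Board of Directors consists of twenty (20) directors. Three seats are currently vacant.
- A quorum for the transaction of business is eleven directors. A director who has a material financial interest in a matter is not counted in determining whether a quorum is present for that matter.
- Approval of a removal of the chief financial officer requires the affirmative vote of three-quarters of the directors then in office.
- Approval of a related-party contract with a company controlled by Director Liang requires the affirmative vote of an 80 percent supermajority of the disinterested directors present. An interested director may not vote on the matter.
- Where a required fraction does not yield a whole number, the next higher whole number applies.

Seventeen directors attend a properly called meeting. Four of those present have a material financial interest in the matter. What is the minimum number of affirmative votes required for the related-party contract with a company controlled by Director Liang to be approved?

11

The related-party contract with a company controlled by Director Liang requires four-fifths of the disinterested directors present (17 − 4 = 13).
4/5 of 13 = 10.40, rounded up to 11.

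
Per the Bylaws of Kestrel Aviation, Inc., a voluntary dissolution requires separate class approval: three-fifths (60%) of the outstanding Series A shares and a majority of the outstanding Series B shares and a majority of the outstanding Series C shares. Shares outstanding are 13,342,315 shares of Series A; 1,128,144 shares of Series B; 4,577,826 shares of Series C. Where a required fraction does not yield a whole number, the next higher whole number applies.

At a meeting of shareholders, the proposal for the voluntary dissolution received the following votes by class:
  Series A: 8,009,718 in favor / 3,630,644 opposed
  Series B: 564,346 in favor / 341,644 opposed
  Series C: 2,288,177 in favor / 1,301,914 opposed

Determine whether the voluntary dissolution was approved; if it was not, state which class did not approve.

Not approved — the Series C shares did not give the required vote.

Series A: 3/5 of 13342315 = 8005389; 8,005,389 required, 8,009,718 in favor — approved.
Series B: a majority of 1128144 is 564073; 564,073 required, 564,346 in favor — approved.
Series C: a majority of 4577826 is 2288914; 2,288,914 required, 2,288,177 in favor — not approved.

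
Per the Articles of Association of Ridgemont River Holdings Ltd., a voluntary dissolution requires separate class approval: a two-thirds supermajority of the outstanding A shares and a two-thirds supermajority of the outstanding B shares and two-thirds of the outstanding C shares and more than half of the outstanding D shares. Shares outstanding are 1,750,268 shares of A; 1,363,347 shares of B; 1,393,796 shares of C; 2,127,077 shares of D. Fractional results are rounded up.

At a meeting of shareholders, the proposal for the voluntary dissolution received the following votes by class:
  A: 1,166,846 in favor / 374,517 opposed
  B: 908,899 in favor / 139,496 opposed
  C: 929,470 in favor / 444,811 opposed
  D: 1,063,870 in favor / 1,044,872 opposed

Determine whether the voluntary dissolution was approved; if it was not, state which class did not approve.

Approved — every class gave the required vote.

A: 2/3 of 1750268 = 1166845.33, rounded up to 1166846; 1,166,846 required, 1,166,846 in favor — approved.
B: 2/3 of 1363347 = 908898; 908,898 required, 908,899 in favor — approved.
C: 2/3 of 1393796 = 929197.33, rounded up to 929198; 929,198 required, 929,470 in favor — approved.
D: a majority of 2127077 is 1063539; 1,063,539 required, 1,063,870 in favor — approved.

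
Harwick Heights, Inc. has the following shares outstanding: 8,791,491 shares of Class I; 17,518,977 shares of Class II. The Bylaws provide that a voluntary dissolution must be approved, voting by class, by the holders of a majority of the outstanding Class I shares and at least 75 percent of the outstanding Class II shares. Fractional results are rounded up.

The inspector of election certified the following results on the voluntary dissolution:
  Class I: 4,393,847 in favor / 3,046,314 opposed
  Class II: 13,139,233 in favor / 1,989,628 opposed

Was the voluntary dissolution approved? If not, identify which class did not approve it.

Not approved — the Class I shares did not give the required vote.

Class I: a majority of 8791491 is 4395746; 4,395,746 required, 4,393,847 in favor — not approved.
Class II: 3/4 of 17518977 = 13139232.75, rounded up to 13139233; 13,139,233 required, 13,139,233 in favor — approved.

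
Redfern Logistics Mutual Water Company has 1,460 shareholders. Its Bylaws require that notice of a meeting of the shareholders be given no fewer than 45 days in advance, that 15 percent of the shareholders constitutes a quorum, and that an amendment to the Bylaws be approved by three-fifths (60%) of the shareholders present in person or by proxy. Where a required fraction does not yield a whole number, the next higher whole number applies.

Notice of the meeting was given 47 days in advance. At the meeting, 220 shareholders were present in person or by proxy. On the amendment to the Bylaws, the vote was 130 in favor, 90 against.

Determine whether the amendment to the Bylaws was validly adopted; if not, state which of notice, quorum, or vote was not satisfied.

Notice: 47 days given; 45 required. Satisfied.
Quorum: 15% of 1,460 = 219; 220 present. Satisfied.
Vote: requires three-fifths of those present (220); 3/5 of 220 = 132, so 132 needed; 130 in favor. Not satisfied.

Invalid — vote requirement not satisfied.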